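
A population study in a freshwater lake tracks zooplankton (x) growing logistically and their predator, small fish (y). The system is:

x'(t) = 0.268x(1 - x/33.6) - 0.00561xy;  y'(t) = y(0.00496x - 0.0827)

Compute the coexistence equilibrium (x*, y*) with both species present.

From dy/dt = 0 with y > 0: 0.00496x* = 0.0827, so x* = 16.7.
Substitute into dx/dt = 0: 0.268(1 - 16.7/33.6) = 0.00561y*.
The bracket is 0.504, giving y* = 0.135/0.00561 = 24.1.

x* ≈ 16.7, y* ≈ 24.1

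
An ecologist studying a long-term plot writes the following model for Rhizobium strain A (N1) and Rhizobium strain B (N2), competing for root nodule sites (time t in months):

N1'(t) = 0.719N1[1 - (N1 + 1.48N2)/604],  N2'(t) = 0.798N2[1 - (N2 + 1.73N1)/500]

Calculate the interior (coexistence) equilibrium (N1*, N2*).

Setting both brackets to zero gives the nullclines N1 + 1.48N2 = 604 and 1.73N1 + N2 = 500.
Substituting N2 = 500 - 1.73N1 into the first: N1(1 - 1.48·1.73) = 604 - 1.48·500.
So N1* = -136/-1.56 = 87.2, and then N2* = 500 - 1.73·87.2 = 349.

N1* ≈ 87.2, N2* ≈ 349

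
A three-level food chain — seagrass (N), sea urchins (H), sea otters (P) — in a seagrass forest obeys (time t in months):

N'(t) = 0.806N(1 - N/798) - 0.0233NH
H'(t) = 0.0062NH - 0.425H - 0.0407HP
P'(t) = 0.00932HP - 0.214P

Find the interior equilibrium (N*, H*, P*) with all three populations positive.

From dP/dt = 0: 0.00932H* = 0.214, so H* = 23.
From dN/dt = 0: 0.806(1 - N*/798) = 0.0233·23, giving N* = 798·(1 - 0.664) = 268.
From dH/dt = 0: 0.0062·268 - 0.425 = 0.0407P*, so P* = 1.24/0.0407 = 30.4.

N* ≈ 268, H* ≈ 23, P* ≈ 30.4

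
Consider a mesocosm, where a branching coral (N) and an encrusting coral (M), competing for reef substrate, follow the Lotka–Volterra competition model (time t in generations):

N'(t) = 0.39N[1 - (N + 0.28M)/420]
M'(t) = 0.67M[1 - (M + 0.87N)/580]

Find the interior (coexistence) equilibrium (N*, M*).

Setting both brackets to zero gives the nullclines N + 0.28M = 420 and 0.87N + M = 580.
Substituting M = 580 - 0.87N into the first: N(1 - 0.28·0.87) = 420 - 0.28·580.
So N* = 258/0.756 = 341, and then M* = 580 - 0.87·341 = 284.

N* ≈ 341, M* ≈ 284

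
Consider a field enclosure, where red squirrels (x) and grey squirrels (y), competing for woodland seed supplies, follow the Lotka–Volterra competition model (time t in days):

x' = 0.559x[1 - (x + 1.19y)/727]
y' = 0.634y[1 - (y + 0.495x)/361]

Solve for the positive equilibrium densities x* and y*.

x* ≈ 724, y* ≈ 2.76

Setting both brackets to zero gives the nullclines x + 1.19y = 727 and 0.495x + y = 361.
Substituting y = 361 - 0.495x into the first: x(1 - 1.19·0.495) = 727 - 1.19·361.
So x* = 297/0.411 = 724, and then y* = 361 - 0.495·724 = 2.76.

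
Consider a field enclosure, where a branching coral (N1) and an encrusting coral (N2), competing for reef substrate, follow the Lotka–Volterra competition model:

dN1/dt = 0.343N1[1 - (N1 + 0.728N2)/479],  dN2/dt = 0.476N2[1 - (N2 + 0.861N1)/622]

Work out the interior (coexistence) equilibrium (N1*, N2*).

N1* ≈ 70.2, N2* ≈ 562

Setting both brackets to zero gives the nullclines N1 + 0.728N2 = 479 and 0.861N1 + N2 = 622.
Substituting N2 = 622 - 0.861N1 into the first: N1(1 - 0.728·0.861) = 479 - 0.728·622.
So N1* = 26.2/0.373 = 70.2, and then N2* = 622 - 0.861·70.2 = 562.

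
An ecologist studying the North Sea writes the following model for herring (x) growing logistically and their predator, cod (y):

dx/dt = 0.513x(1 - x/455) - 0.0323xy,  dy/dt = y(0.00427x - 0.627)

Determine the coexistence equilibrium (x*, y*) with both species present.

From dy/dt = 0 with y > 0: 0.00427x* = 0.627, so x* = 147.
Substitute into dx/dt = 0: 0.513(1 - 147/455) = 0.0323y*.
The bracket is 0.677, giving y* = 0.347/0.0323 = 10.8.

x* ≈ 147, y* ≈ 10.8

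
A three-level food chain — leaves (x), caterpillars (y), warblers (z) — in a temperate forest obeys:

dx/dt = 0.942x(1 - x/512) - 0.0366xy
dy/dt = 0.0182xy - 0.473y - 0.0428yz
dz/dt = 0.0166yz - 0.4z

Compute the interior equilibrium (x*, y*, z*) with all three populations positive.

x* ≈ 32.7, y* ≈ 24.1, z* ≈ 2.83

From dz/dt = 0: 0.0166y* = 0.4, so y* = 24.1.
From dx/dt = 0: 0.942(1 - x*/512) = 0.0366·24.1, giving x* = 512·(1 - 0.936) = 32.7.
From dy/dt = 0: 0.0182·32.7 - 0.473 = 0.0428z*, so z* = 0.121/0.0428 = 2.83.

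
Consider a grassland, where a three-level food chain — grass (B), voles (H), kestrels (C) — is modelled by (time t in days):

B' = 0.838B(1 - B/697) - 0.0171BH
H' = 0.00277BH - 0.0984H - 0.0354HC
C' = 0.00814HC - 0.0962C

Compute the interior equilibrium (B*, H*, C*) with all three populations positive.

From dC/dt = 0: 0.00814H* = 0.0962, so H* = 11.8.
From dB/dt = 0: 0.838(1 - B*/697) = 0.0171·11.8, giving B* = 697·(1 - 0.241) = 529.
From dH/dt = 0: 0.00277·529 - 0.0984 = 0.0354C*, so C* = 1.37/0.0354 = 38.6.

B* ≈ 529, H* ≈ 11.8, C* ≈ 38.6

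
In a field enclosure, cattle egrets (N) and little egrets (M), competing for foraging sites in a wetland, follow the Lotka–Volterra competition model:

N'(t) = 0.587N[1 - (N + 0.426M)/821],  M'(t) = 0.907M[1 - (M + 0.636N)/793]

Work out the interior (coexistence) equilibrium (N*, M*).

N* ≈ 663, M* ≈ 371

Setting both brackets to zero gives the nullclines N + 0.426M = 821 and 0.636N + M = 793.
Substituting M = 793 - 0.636N into the first: N(1 - 0.426·0.636) = 821 - 0.426·793.
So N* = 483/0.729 = 663, and then M* = 793 - 0.636·663 = 371.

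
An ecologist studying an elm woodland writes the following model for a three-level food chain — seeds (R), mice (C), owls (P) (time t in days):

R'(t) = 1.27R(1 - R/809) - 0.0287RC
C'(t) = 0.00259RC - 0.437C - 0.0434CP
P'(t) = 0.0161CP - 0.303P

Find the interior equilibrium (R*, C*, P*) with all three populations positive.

R* ≈ 465, C* ≈ 18.8, P* ≈ 17.7

From dP/dt = 0: 0.0161C* = 0.303, so C* = 18.8.
From dR/dt = 0: 1.27(1 - R*/809) = 0.0287·18.8, giving R* = 809·(1 - 0.425) = 465.
From dC/dt = 0: 0.00259·465 - 0.437 = 0.0434P*, so P* = 0.767/0.0434 = 17.7.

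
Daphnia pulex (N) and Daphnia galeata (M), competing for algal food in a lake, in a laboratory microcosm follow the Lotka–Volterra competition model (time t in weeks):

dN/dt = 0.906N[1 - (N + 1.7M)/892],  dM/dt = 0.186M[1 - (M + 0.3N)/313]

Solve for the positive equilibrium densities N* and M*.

N* ≈ 734, M* ≈ 92.7

Setting both brackets to zero gives the nullclines N + 1.7M = 892 and 0.3N + M = 313.
Substituting M = 313 - 0.3N into the first: N(1 - 1.7·0.3) = 892 - 1.7·313.
So N* = 360/0.49 = 734, and then M* = 313 - 0.3·734 = 92.7.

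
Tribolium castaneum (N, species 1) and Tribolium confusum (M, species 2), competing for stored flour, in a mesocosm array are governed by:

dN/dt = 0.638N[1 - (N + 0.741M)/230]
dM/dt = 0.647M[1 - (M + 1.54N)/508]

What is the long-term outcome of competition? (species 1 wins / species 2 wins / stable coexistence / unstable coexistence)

species 2 excludes species 1

Compare the nullcline intercepts: K1/α12 = 230/0.741 = 310 < K2 = 508; K2/α21 = 508/1.54 = 330 > K1 = 230.
Since the inequalities point opposite ways, species 2 can invade but species 1 cannot.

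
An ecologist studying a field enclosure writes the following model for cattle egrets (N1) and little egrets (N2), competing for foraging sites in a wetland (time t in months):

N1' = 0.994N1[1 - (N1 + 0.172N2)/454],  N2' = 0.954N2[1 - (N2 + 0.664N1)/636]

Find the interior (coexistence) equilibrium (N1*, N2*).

Setting both brackets to zero gives the nullclines N1 + 0.172N2 = 454 and 0.664N1 + N2 = 636.
Substituting N2 = 636 - 0.664N1 into the first: N1(1 - 0.172·0.664) = 454 - 0.172·636.
So N1* = 345/0.886 = 389, and then N2* = 636 - 0.664·389 = 378.

N1* ≈ 389, N2* ≈ 378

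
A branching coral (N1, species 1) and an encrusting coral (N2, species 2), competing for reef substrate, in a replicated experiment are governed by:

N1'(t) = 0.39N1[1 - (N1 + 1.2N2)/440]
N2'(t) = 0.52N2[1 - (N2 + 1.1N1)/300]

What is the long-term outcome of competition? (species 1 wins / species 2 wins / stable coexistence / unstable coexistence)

Compare the nullcline intercepts: K1/α12 = 440/1.2 = 367 > K2 = 300; K2/α21 = 300/1.1 = 273 < K1 = 440.
Since the inequalities point opposite ways, species 1 can invade but species 2 cannot.

species 1 excludes species 2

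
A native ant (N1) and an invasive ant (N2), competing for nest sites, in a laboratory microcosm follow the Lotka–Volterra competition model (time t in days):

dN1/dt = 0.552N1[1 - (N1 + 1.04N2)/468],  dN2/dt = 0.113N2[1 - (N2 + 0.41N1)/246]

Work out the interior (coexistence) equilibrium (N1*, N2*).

Setting both brackets to zero gives the nullclines N1 + 1.04N2 = 468 and 0.41N1 + N2 = 246.
Substituting N2 = 246 - 0.41N1 into the first: N1(1 - 1.04·0.41) = 468 - 1.04·246.
So N1* = 212/0.574 = 370, and then N2* = 246 - 0.41·370 = 94.4.

N1* ≈ 370, N2* ≈ 94.4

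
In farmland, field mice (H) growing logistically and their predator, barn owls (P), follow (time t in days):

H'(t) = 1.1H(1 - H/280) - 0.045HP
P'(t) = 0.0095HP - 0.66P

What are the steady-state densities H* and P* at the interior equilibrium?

From dP/dt = 0 with P > 0: 0.0095H* = 0.66, so H* = 69.5.
Substitute into dH/dt = 0: 1.1(1 - 69.5/280) = 0.045P*.
The bracket is 0.752, giving P* = 0.827/0.045 = 18.4.

H* ≈ 69.5, P* ≈ 18.4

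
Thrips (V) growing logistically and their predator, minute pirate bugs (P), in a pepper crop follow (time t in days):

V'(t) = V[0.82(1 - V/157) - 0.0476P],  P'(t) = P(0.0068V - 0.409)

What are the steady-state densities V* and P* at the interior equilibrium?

V* ≈ 60.1, P* ≈ 10.6

From dP/dt = 0 with P > 0: 0.0068V* = 0.409, so V* = 60.1.
Substitute into dV/dt = 0: 0.82(1 - 60.1/157) = 0.0476P*.
The bracket is 0.617, giving P* = 0.506/0.0476 = 10.6.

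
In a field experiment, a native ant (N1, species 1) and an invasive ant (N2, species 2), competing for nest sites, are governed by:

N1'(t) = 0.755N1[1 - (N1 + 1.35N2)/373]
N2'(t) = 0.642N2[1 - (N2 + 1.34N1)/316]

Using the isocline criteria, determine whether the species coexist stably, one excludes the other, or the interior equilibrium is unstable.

Compare the nullcline intercepts: K1/α12 = 373/1.35 = 276 < K2 = 316; K2/α21 = 316/1.34 = 236 < K1 = 373.
Since both are reversed, neither can invade when rare; the interior point is a saddle.

unstable coexistence (outcome depends on initial conditions)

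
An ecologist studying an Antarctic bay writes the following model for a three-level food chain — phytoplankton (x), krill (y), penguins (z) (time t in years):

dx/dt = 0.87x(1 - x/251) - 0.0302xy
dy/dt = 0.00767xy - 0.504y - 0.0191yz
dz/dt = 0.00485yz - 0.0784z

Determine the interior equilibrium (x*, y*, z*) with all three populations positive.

x* ≈ 110, y* ≈ 16.2, z* ≈ 17.8

From dz/dt = 0: 0.00485y* = 0.0784, so y* = 16.2.
From dx/dt = 0: 0.87(1 - x*/251) = 0.0302·16.2, giving x* = 251·(1 - 0.561) = 110.
From dy/dt = 0: 0.00767·110 - 0.504 = 0.0191z*, so z* = 0.341/0.0191 = 17.8.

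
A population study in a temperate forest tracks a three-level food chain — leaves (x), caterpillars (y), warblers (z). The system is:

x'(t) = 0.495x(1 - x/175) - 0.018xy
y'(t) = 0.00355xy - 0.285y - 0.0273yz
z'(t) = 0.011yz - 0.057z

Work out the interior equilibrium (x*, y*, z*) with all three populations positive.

From dz/dt = 0: 0.011y* = 0.057, so y* = 5.18.
From dx/dt = 0: 0.495(1 - x*/175) = 0.018·5.18, giving x* = 175·(1 - 0.188) = 142.
From dy/dt = 0: 0.00355·142 - 0.285 = 0.0273z*, so z* = 0.219/0.0273 = 8.03.

x* ≈ 142, y* ≈ 5.18, z* ≈ 8.03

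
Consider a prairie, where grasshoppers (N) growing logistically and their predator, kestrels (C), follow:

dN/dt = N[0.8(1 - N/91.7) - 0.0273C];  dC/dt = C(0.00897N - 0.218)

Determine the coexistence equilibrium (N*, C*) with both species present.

N* ≈ 24.3, C* ≈ 21.5

From dC/dt = 0 with C > 0: 0.00897N* = 0.218, so N* = 24.3.
Substitute into dN/dt = 0: 0.8(1 - 24.3/91.7) = 0.0273C*.
The bracket is 0.735, giving C* = 0.588/0.0273 = 21.5.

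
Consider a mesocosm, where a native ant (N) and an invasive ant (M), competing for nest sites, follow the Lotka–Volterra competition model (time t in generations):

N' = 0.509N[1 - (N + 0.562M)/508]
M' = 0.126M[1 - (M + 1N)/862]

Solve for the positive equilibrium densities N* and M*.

N* ≈ 53.8, M* ≈ 808

Setting both brackets to zero gives the nullclines N + 0.562M = 508 and 1N + M = 862.
Substituting M = 862 - 1N into the first: N(1 - 0.562·1) = 508 - 0.562·862.
So N* = 23.6/0.438 = 53.8, and then M* = 862 - 1·53.8 = 808.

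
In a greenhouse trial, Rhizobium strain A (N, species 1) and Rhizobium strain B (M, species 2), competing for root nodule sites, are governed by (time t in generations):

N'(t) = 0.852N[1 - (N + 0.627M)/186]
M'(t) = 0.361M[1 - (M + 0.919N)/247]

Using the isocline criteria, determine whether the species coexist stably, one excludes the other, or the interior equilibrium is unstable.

stable coexistence

Compare the nullcline intercepts: K1/α12 = 186/0.627 = 297 > K2 = 247; K2/α21 = 247/0.919 = 269 > K1 = 186.
Since both inequalities hold, each species can invade when rare, so the interior equilibrium is stable.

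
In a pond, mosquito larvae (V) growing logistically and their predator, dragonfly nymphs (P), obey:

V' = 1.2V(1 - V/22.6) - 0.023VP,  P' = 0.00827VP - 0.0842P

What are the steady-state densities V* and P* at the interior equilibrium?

V* ≈ 10.2, P* ≈ 28.7

From dP/dt = 0 with P > 0: 0.00827V* = 0.0842, so V* = 10.2.
Substitute into dV/dt = 0: 1.2(1 - 10.2/22.6) = 0.023P*.
The bracket is 0.549, giving P* = 0.659/0.023 = 28.7.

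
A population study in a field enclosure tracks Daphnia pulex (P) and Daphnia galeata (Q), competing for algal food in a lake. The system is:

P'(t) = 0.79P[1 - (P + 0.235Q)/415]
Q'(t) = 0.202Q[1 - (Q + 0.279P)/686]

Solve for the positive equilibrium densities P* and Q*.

P* ≈ 272, Q* ≈ 610

Setting both brackets to zero gives the nullclines P + 0.235Q = 415 and 0.279P + Q = 686.
Substituting Q = 686 - 0.279P into the first: P(1 - 0.235·0.279) = 415 - 0.235·686.
So P* = 254/0.934 = 272, and then Q* = 686 - 0.279·272 = 610.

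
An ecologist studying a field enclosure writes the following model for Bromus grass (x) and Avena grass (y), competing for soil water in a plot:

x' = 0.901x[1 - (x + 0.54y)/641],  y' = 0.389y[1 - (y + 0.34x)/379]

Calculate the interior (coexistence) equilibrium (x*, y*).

x* ≈ 534, y* ≈ 197

Setting both brackets to zero gives the nullclines x + 0.54y = 641 and 0.34x + y = 379.
Substituting y = 379 - 0.34x into the first: x(1 - 0.54·0.34) = 641 - 0.54·379.
So x* = 436/0.816 = 534, and then y* = 379 - 0.34·534 = 197.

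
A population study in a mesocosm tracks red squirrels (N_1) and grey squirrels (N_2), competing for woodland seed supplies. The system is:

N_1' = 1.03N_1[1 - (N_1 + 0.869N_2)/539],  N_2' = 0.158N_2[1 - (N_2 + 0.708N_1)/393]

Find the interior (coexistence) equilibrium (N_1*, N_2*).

Setting both brackets to zero gives the nullclines N_1 + 0.869N_2 = 539 and 0.708N_1 + N_2 = 393.
Substituting N_2 = 393 - 0.708N_1 into the first: N_1(1 - 0.869·0.708) = 539 - 0.869·393.
So N_1* = 197/0.385 = 513, and then N_2* = 393 - 0.708·513 = 29.6.

N_1* ≈ 513, N_2* ≈ 29.6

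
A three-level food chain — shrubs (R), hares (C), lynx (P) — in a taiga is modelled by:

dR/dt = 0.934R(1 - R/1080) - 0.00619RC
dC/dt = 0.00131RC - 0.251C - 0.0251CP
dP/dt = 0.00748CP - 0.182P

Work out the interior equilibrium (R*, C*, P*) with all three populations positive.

From dP/dt = 0: 0.00748C* = 0.182, so C* = 24.3.
From dR/dt = 0: 0.934(1 - R*/1080) = 0.00619·24.3, giving R* = 1080·(1 - 0.161) = 906.
From dC/dt = 0: 0.00131·906 - 0.251 = 0.0251P*, so P* = 0.936/0.0251 = 37.3.

R* ≈ 906, C* ≈ 24.3, P* ≈ 37.3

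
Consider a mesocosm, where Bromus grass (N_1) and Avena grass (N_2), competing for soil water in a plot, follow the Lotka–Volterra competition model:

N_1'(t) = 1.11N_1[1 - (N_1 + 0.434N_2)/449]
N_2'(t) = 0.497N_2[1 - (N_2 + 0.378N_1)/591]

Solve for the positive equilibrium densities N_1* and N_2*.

Setting both brackets to zero gives the nullclines N_1 + 0.434N_2 = 449 and 0.378N_1 + N_2 = 591.
Substituting N_2 = 591 - 0.378N_1 into the first: N_1(1 - 0.434·0.378) = 449 - 0.434·591.
So N_1* = 193/0.836 = 230, and then N_2* = 591 - 0.378·230 = 504.

N_1* ≈ 230, N_2* ≈ 504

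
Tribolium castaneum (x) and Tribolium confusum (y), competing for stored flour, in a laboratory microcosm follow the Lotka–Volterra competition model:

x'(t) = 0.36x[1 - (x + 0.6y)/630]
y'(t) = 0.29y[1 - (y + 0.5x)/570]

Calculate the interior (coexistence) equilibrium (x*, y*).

Setting both brackets to zero gives the nullclines x + 0.6y = 630 and 0.5x + y = 570.
Substituting y = 570 - 0.5x into the first: x(1 - 0.6·0.5) = 630 - 0.6·570.
So x* = 288/0.7 = 411, and then y* = 570 - 0.5·411 = 364.

x* ≈ 411, y* ≈ 364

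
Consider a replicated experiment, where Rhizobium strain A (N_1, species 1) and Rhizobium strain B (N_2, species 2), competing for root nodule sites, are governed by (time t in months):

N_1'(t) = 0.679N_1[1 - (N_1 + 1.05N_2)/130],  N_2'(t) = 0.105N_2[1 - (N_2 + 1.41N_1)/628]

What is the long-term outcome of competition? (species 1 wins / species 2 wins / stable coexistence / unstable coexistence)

Compare the nullcline intercepts: K1/α12 = 130/1.05 = 124 < K2 = 628; K2/α21 = 628/1.41 = 445 > K1 = 130.
Since the inequalities point opposite ways, species 2 can invade but species 1 cannot.

species 2 excludes species 1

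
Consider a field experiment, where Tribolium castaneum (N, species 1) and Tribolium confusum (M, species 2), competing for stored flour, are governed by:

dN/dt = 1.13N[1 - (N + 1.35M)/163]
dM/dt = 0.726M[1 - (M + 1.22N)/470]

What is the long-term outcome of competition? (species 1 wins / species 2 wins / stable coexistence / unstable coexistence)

species 2 excludes species 1

Compare the nullcline intercepts: K1/α12 = 163/1.35 = 121 < K2 = 470; K2/α21 = 470/1.22 = 385 > K1 = 163.
Since the inequalities point opposite ways, species 2 can invade but species 1 cannot.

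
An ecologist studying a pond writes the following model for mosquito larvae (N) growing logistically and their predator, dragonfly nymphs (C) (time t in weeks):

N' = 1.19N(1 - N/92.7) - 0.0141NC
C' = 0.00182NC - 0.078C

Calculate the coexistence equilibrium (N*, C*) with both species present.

N* ≈ 42.9, C* ≈ 45.4

From dC/dt = 0 with C > 0: 0.00182N* = 0.078, so N* = 42.9.
Substitute into dN/dt = 0: 1.19(1 - 42.9/92.7) = 0.0141C*.
The bracket is 0.538, giving C* = 0.64/0.0141 = 45.4.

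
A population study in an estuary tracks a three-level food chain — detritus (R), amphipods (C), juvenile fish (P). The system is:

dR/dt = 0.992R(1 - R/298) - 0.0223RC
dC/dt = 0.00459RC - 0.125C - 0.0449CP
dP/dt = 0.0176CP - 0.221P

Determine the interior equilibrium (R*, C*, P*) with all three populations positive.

From dP/dt = 0: 0.0176C* = 0.221, so C* = 12.6.
From dR/dt = 0: 0.992(1 - R*/298) = 0.0223·12.6, giving R* = 298·(1 - 0.282) = 214.
From dC/dt = 0: 0.00459·214 - 0.125 = 0.0449P*, so P* = 0.857/0.0449 = 19.1.

R* ≈ 214, C* ≈ 12.6, P* ≈ 19.1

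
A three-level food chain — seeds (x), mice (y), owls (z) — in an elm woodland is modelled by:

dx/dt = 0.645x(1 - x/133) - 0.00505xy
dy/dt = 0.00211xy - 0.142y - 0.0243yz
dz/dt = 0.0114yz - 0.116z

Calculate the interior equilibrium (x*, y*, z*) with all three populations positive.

From dz/dt = 0: 0.0114y* = 0.116, so y* = 10.2.
From dx/dt = 0: 0.645(1 - x*/133) = 0.00505·10.2, giving x* = 133·(1 - 0.0797) = 122.
From dy/dt = 0: 0.00211·122 - 0.142 = 0.0243z*, so z* = 0.116/0.0243 = 4.78.

x* ≈ 122, y* ≈ 10.2, z* ≈ 4.78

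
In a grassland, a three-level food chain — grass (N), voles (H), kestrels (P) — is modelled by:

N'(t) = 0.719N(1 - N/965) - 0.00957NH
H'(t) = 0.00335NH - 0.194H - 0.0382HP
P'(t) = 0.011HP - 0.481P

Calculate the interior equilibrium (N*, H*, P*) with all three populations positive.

From dP/dt = 0: 0.011H* = 0.481, so H* = 43.7.
From dN/dt = 0: 0.719(1 - N*/965) = 0.00957·43.7, giving N* = 965·(1 - 0.582) = 403.
From dH/dt = 0: 0.00335·403 - 0.194 = 0.0382P*, so P* = 1.16/0.0382 = 30.3.

N* ≈ 403, H* ≈ 43.7, P* ≈ 30.3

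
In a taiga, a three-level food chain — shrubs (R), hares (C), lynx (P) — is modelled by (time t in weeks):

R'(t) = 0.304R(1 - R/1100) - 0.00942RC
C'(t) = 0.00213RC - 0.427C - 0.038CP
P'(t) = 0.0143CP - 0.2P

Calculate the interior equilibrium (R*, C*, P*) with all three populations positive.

R* ≈ 623, C* ≈ 14, P* ≈ 23.7

From dP/dt = 0: 0.0143C* = 0.2, so C* = 14.
From dR/dt = 0: 0.304(1 - R*/1100) = 0.00942·14, giving R* = 1100·(1 - 0.433) = 623.
From dC/dt = 0: 0.00213·623 - 0.427 = 0.038P*, so P* = 0.901/0.038 = 23.7.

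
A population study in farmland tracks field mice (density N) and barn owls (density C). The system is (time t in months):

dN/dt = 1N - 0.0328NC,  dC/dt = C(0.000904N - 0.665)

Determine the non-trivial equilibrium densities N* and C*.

Set dC/dt = 0 with C > 0: 0.000904N - 0.665 = 0, so N* = 0.665/0.000904 = 736.
Set dN/dt = 0 with N > 0: 1 - 0.0328C = 0, so C* = 1/0.0328 = 30.5.

N* ≈ 736, C* ≈ 30.5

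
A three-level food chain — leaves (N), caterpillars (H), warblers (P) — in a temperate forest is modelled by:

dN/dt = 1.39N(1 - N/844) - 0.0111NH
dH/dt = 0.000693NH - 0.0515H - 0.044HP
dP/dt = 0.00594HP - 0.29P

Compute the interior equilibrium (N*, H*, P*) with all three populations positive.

N* ≈ 515, H* ≈ 48.8, P* ≈ 6.94

From dP/dt = 0: 0.00594H* = 0.29, so H* = 48.8.
From dN/dt = 0: 1.39(1 - N*/844) = 0.0111·48.8, giving N* = 844·(1 - 0.39) = 515.
From dH/dt = 0: 0.000693·515 - 0.0515 = 0.044P*, so P* = 0.305/0.044 = 6.94.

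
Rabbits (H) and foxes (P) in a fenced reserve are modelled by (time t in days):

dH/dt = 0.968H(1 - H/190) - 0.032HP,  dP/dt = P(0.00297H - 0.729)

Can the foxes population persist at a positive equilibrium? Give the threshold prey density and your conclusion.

The predator equation gives dP/dt > 0 only when H > 0.729/0.00297 = 245.
Without the predator, H → K = 190. Since 190 < 245, the predator cannot invade.

Threshold H = 245; K < 245, so no, the predator goes extinct.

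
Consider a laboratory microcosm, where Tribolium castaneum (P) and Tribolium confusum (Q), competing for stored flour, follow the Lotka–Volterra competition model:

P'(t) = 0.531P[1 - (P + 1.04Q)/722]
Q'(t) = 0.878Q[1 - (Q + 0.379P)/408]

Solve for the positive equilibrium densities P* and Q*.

Setting both brackets to zero gives the nullclines P + 1.04Q = 722 and 0.379P + Q = 408.
Substituting Q = 408 - 0.379P into the first: P(1 - 1.04·0.379) = 722 - 1.04·408.
So P* = 298/0.606 = 491, and then Q* = 408 - 0.379·491 = 222.

P* ≈ 491, Q* ≈ 222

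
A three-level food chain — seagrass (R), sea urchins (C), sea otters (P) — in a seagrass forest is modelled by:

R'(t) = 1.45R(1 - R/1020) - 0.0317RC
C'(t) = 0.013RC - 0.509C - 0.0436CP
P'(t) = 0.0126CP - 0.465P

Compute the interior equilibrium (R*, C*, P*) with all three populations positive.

From dP/dt = 0: 0.0126C* = 0.465, so C* = 36.9.
From dR/dt = 0: 1.45(1 - R*/1020) = 0.0317·36.9, giving R* = 1020·(1 - 0.807) = 197.
From dC/dt = 0: 0.013·197 - 0.509 = 0.0436P*, so P* = 2.05/0.0436 = 47.1.

R* ≈ 197, C* ≈ 36.9, P* ≈ 47.1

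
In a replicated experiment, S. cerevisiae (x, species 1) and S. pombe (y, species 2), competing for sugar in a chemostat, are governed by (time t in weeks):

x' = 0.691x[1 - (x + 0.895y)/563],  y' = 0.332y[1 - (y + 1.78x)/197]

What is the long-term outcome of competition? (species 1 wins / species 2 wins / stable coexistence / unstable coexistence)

Compare the nullcline intercepts: K1/α12 = 563/0.895 = 629 > K2 = 197; K2/α21 = 197/1.78 = 111 < K1 = 563.
Since the inequalities point opposite ways, species 1 can invade but species 2 cannot.

species 1 excludes species 2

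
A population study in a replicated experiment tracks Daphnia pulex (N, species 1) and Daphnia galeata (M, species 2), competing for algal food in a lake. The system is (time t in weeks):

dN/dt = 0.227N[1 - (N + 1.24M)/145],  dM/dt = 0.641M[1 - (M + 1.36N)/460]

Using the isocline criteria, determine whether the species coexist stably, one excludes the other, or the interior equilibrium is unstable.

species 2 excludes species 1

Compare the nullcline intercepts: K1/α12 = 145/1.24 = 117 < K2 = 460; K2/α21 = 460/1.36 = 338 > K1 = 145.
Since the inequalities point opposite ways, species 2 can invade but species 1 cannot.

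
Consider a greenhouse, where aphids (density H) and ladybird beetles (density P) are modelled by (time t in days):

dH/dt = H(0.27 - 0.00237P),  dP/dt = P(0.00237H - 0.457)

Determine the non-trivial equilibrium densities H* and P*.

Set dP/dt = 0 with P > 0: 0.00237H - 0.457 = 0, so H* = 0.457/0.00237 = 193.
Set dH/dt = 0 with H > 0: 0.27 - 0.00237P = 0, so P* = 0.27/0.00237 = 114.

H* ≈ 193, P* ≈ 114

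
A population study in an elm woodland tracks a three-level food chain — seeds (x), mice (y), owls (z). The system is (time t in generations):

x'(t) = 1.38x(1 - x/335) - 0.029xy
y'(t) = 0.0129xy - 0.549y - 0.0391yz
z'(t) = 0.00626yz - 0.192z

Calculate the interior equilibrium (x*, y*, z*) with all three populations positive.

From dz/dt = 0: 0.00626y* = 0.192, so y* = 30.7.
From dx/dt = 0: 1.38(1 - x*/335) = 0.029·30.7, giving x* = 335·(1 - 0.645) = 119.
From dy/dt = 0: 0.0129·119 - 0.549 = 0.0391z*, so z* = 0.987/0.0391 = 25.2.

x* ≈ 119, y* ≈ 30.7, z* ≈ 25.2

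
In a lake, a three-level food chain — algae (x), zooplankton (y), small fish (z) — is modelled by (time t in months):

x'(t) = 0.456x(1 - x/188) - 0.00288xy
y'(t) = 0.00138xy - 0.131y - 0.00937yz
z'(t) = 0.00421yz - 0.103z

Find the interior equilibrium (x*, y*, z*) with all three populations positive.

From dz/dt = 0: 0.00421y* = 0.103, so y* = 24.5.
From dx/dt = 0: 0.456(1 - x*/188) = 0.00288·24.5, giving x* = 188·(1 - 0.155) = 159.
From dy/dt = 0: 0.00138·159 - 0.131 = 0.00937z*, so z* = 0.0884/0.00937 = 9.43.

x* ≈ 159, y* ≈ 24.5, z* ≈ 9.43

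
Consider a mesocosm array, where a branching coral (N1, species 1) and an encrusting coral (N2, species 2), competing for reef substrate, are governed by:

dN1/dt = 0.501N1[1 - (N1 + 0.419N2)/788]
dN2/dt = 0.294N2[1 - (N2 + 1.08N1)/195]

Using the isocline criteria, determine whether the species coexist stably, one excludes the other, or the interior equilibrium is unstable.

species 1 excludes species 2

Compare the nullcline intercepts: K1/α12 = 788/0.419 = 1880 > K2 = 195; K2/α21 = 195/1.08 = 181 < K1 = 788.
Since the inequalities point opposite ways, species 1 can invade but species 2 cannot.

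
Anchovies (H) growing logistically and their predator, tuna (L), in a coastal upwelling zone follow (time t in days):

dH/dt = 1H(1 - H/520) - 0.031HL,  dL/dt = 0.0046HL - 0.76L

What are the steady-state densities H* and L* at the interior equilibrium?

H* ≈ 165, L* ≈ 22

From dL/dt = 0 with L > 0: 0.0046H* = 0.76, so H* = 165.
Substitute into dH/dt = 0: 1(1 - 165/520) = 0.031L*.
The bracket is 0.682, giving L* = 0.682/0.031 = 22.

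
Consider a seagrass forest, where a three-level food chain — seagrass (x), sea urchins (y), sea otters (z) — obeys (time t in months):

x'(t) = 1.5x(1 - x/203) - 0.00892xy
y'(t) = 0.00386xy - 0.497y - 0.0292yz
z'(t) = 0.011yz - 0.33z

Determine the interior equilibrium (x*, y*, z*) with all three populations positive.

From dz/dt = 0: 0.011y* = 0.33, so y* = 30.
From dx/dt = 0: 1.5(1 - x*/203) = 0.00892·30, giving x* = 203·(1 - 0.178) = 167.
From dy/dt = 0: 0.00386·167 - 0.497 = 0.0292z*, so z* = 0.147/0.0292 = 5.03.

x* ≈ 167, y* ≈ 30, z* ≈ 5.03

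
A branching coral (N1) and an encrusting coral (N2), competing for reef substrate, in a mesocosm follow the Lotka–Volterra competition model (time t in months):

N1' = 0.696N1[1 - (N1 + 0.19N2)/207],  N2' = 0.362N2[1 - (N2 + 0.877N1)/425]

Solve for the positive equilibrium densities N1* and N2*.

Setting both brackets to zero gives the nullclines N1 + 0.19N2 = 207 and 0.877N1 + N2 = 425.
Substituting N2 = 425 - 0.877N1 into the first: N1(1 - 0.19·0.877) = 207 - 0.19·425.
So N1* = 126/0.833 = 151, and then N2* = 425 - 0.877·151 = 292.

N1* ≈ 151, N2* ≈ 292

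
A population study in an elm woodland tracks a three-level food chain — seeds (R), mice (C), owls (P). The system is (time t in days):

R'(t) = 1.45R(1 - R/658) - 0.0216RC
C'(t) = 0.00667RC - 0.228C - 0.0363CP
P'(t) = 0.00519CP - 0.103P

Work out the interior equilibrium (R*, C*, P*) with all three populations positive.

R* ≈ 463, C* ≈ 19.8, P* ≈ 78.9

From dP/dt = 0: 0.00519C* = 0.103, so C* = 19.8.
From dR/dt = 0: 1.45(1 - R*/658) = 0.0216·19.8, giving R* = 658·(1 - 0.296) = 463.
From dC/dt = 0: 0.00667·463 - 0.228 = 0.0363P*, so P* = 2.86/0.0363 = 78.9.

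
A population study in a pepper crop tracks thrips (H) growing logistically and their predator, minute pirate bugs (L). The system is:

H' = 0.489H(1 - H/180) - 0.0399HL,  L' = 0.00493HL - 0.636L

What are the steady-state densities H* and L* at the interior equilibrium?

H* ≈ 129, L* ≈ 3.47

From dL/dt = 0 with L > 0: 0.00493H* = 0.636, so H* = 129.
Substitute into dH/dt = 0: 0.489(1 - 129/180) = 0.0399L*.
The bracket is 0.283, giving L* = 0.139/0.0399 = 3.47.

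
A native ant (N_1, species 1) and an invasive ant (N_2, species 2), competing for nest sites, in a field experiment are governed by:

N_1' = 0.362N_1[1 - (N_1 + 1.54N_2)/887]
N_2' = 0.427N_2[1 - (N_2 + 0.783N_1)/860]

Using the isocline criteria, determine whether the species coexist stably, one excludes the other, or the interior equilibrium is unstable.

Compare the nullcline intercepts: K1/α12 = 887/1.54 = 576 < K2 = 860; K2/α21 = 860/0.783 = 1100 > K1 = 887.
Since the inequalities point opposite ways, species 2 can invade but species 1 cannot.

species 2 excludes species 1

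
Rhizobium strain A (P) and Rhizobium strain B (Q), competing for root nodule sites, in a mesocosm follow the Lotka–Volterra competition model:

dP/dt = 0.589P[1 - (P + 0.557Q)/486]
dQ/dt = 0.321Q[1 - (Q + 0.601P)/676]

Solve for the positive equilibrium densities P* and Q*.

P* ≈ 165, Q* ≈ 577

Setting both brackets to zero gives the nullclines P + 0.557Q = 486 and 0.601P + Q = 676.
Substituting Q = 676 - 0.601P into the first: P(1 - 0.557·0.601) = 486 - 0.557·676.
So P* = 109/0.665 = 165, and then Q* = 676 - 0.601·165 = 577.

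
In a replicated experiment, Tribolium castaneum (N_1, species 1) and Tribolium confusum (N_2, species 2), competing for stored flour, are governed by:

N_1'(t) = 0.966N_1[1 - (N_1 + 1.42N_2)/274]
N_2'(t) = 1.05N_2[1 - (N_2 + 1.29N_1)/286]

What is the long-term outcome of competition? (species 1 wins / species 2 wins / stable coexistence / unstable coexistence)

unstable coexistence (outcome depends on initial conditions)

Compare the nullcline intercepts: K1/α12 = 274/1.42 = 193 < K2 = 286; K2/α21 = 286/1.29 = 222 < K1 = 274.
Since both are reversed, neither can invade when rare; the interior point is a saddle.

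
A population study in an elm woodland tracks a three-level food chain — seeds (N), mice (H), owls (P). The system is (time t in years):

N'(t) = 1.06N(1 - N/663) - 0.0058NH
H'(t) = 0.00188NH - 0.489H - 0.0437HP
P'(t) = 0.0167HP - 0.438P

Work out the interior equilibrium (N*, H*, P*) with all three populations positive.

From dP/dt = 0: 0.0167H* = 0.438, so H* = 26.2.
From dN/dt = 0: 1.06(1 - N*/663) = 0.0058·26.2, giving N* = 663·(1 - 0.144) = 568.
From dH/dt = 0: 0.00188·568 - 0.489 = 0.0437P*, so P* = 0.579/0.0437 = 13.2.

N* ≈ 568, H* ≈ 26.2, P* ≈ 13.2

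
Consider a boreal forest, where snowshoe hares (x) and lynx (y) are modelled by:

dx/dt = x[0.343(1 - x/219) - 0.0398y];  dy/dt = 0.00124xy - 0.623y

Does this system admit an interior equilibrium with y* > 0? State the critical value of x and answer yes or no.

The predator equation gives dy/dt > 0 only when x > 0.623/0.00124 = 502.
Without the predator, x → K = 219. Since 219 < 502, the predator cannot invade.

Threshold x = 502; K < 502, so no, the predator goes extinct.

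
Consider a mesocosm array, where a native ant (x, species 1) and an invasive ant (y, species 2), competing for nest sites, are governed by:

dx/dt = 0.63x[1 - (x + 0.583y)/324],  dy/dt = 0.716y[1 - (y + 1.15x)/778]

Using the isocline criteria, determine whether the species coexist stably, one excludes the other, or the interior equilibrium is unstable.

Compare the nullcline intercepts: K1/α12 = 324/0.583 = 556 < K2 = 778; K2/α21 = 778/1.15 = 677 > K1 = 324.
Since the inequalities point opposite ways, species 2 can invade but species 1 cannot.

species 2 excludes species 1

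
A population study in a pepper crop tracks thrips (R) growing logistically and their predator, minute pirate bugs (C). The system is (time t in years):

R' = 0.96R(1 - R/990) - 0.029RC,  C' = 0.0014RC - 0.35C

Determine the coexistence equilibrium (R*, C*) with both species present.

From dC/dt = 0 with C > 0: 0.0014R* = 0.35, so R* = 250.
Substitute into dR/dt = 0: 0.96(1 - 250/990) = 0.029C*.
The bracket is 0.747, giving C* = 0.718/0.029 = 24.7.

R* ≈ 250, C* ≈ 24.7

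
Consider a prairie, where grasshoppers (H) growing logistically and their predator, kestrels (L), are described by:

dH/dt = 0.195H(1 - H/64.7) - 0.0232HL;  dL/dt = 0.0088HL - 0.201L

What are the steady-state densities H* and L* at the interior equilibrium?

H* ≈ 22.8, L* ≈ 5.44

From dL/dt = 0 with L > 0: 0.0088H* = 0.201, so H* = 22.8.
Substitute into dH/dt = 0: 0.195(1 - 22.8/64.7) = 0.0232L*.
The bracket is 0.647, giving L* = 0.126/0.0232 = 5.44.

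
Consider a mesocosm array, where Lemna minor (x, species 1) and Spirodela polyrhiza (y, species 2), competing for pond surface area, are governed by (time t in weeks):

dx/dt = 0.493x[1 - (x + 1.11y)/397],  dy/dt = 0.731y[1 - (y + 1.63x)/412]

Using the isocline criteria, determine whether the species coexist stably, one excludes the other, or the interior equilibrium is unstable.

unstable coexistence (outcome depends on initial conditions)

Compare the nullcline intercepts: K1/α12 = 397/1.11 = 358 < K2 = 412; K2/α21 = 412/1.63 = 253 < K1 = 397.
Since both are reversed, neither can invade when rare; the interior point is a saddle.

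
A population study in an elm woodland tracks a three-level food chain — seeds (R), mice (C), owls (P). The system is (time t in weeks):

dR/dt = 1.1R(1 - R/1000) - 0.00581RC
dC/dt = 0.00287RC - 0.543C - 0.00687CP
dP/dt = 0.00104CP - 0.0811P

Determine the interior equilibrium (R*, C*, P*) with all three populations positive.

R* ≈ 588, C* ≈ 78, P* ≈ 167

From dP/dt = 0: 0.00104C* = 0.0811, so C* = 78.
From dR/dt = 0: 1.1(1 - R*/1000) = 0.00581·78, giving R* = 1000·(1 - 0.412) = 588.
From dC/dt = 0: 0.00287·588 - 0.543 = 0.00687P*, so P* = 1.14/0.00687 = 167.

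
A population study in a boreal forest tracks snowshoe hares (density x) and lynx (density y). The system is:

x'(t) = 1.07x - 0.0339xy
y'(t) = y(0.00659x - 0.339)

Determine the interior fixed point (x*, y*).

Set dy/dt = 0 with y > 0: 0.00659x - 0.339 = 0, so x* = 0.339/0.00659 = 51.4.
Set dx/dt = 0 with x > 0: 1.07 - 0.0339y = 0, so y* = 1.07/0.0339 = 31.6.

x* ≈ 51.4, y* ≈ 31.6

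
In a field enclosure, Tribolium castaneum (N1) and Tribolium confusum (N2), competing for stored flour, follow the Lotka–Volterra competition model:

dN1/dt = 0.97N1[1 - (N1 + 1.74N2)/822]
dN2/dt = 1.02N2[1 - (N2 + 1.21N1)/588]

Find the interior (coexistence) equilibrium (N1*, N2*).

N1* ≈ 182, N2* ≈ 368

Setting both brackets to zero gives the nullclines N1 + 1.74N2 = 822 and 1.21N1 + N2 = 588.
Substituting N2 = 588 - 1.21N1 into the first: N1(1 - 1.74·1.21) = 822 - 1.74·588.
So N1* = -201/-1.11 = 182, and then N2* = 588 - 1.21·182 = 368.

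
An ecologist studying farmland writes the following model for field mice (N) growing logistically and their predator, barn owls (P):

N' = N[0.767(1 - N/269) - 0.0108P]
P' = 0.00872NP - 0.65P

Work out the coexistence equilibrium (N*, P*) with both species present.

N* ≈ 74.5, P* ≈ 51.3

From dP/dt = 0 with P > 0: 0.00872N* = 0.65, so N* = 74.5.
Substitute into dN/dt = 0: 0.767(1 - 74.5/269) = 0.0108P*.
The bracket is 0.723, giving P* = 0.554/0.0108 = 51.3.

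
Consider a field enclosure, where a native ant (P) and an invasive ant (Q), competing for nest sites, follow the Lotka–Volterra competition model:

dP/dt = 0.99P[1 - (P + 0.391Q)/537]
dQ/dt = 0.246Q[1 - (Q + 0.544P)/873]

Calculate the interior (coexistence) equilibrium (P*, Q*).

P* ≈ 249, Q* ≈ 738

Setting both brackets to zero gives the nullclines P + 0.391Q = 537 and 0.544P + Q = 873.
Substituting Q = 873 - 0.544P into the first: P(1 - 0.391·0.544) = 537 - 0.391·873.
So P* = 196/0.787 = 249, and then Q* = 873 - 0.544·249 = 738.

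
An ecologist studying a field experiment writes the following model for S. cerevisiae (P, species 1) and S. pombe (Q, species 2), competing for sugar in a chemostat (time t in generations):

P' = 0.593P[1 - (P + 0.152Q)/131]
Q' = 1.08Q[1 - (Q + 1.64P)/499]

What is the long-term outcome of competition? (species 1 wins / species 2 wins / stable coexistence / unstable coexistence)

stable coexistence

Compare the nullcline intercepts: K1/α12 = 131/0.152 = 862 > K2 = 499; K2/α21 = 499/1.64 = 304 > K1 = 131.
Since both inequalities hold, each species can invade when rare, so the interior equilibrium is stable.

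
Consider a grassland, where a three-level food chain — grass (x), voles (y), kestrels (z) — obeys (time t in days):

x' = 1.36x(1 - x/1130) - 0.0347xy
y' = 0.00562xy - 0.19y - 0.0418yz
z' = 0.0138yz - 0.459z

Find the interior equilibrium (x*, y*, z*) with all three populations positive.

From dz/dt = 0: 0.0138y* = 0.459, so y* = 33.3.
From dx/dt = 0: 1.36(1 - x*/1130) = 0.0347·33.3, giving x* = 1130·(1 - 0.849) = 171.
From dy/dt = 0: 0.00562·171 - 0.19 = 0.0418z*, so z* = 0.771/0.0418 = 18.5.

x* ≈ 171, y* ≈ 33.3, z* ≈ 18.5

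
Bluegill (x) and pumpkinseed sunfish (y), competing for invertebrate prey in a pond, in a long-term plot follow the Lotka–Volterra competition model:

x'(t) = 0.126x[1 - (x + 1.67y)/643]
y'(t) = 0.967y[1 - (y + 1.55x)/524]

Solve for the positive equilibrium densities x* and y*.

x* ≈ 146, y* ≈ 298

Setting both brackets to zero gives the nullclines x + 1.67y = 643 and 1.55x + y = 524.
Substituting y = 524 - 1.55x into the first: x(1 - 1.67·1.55) = 643 - 1.67·524.
So x* = -232/-1.59 = 146, and then y* = 524 - 1.55·146 = 298.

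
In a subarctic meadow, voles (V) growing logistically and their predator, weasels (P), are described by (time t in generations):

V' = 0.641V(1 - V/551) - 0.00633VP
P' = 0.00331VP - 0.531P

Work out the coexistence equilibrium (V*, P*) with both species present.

From dP/dt = 0 with P > 0: 0.00331V* = 0.531, so V* = 160.
Substitute into dV/dt = 0: 0.641(1 - 160/551) = 0.00633P*.
The bracket is 0.709, giving P* = 0.454/0.00633 = 71.8.

V* ≈ 160, P* ≈ 71.8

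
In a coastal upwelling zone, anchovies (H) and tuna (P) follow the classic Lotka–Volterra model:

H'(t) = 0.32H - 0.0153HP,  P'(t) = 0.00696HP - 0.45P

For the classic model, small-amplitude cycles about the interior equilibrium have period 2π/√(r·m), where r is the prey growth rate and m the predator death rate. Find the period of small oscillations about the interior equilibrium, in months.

T ≈ 16.6 months

Here r = 0.32 and m = 0.45, so r·m = 0.144.
ω = √0.144 = 0.379 per month, hence T = 2π/ω ≈ 16.6 months.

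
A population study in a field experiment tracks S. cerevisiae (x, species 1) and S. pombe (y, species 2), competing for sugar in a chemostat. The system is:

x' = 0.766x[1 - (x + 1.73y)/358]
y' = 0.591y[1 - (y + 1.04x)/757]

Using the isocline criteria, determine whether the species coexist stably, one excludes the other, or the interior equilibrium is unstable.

Compare the nullcline intercepts: K1/α12 = 358/1.73 = 207 < K2 = 757; K2/α21 = 757/1.04 = 728 > K1 = 358.
Since the inequalities point opposite ways, species 2 can invade but species 1 cannot.

species 2 excludes species 1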